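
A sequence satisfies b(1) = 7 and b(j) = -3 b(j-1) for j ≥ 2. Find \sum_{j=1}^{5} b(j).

b(2) = -3*7 = -21
b(3) = -3*(-21) = 63
b(4) = -3*63 = -189
b(5) = -3*(-189) = 567
Sum = 7 + (-21) + 63 + (-189) + 567 = 427

427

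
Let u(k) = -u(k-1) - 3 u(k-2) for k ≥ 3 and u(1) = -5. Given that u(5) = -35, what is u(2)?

Let u(2) = v.
u(3) = 15 - v
u(4) = -15 - 2v
u(5) = -30 + 5v
So -30 + 5v = -35, giving v = -1.

-1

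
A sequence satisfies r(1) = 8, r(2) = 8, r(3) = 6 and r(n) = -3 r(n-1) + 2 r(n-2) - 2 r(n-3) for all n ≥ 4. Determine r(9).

r(4) = -3*6 + 2*8 - 2*8 = -18
r(5) = -3*(-18) + 2*6 - 2*8 = 50
r(6) = -3*50 + 2*(-18) - 2*6 = -198
r(7) = -3*(-198) + 2*50 - 2*(-18) = 730
r(8) = -3*730 + 2*(-198) - 2*50 = -2686
r(9) = -3*(-2686) + 2*730 - 2*(-198) = 9914

9914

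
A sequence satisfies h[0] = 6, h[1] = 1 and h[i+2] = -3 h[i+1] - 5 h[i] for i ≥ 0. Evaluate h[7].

-2231

h[2] = -3(1) - 5(6) = -33
h[3] = -3(-33) - 5(1) = 94
h[4] = -3(94) - 5(-33) = -117
h[5] = -3(-117) - 5(94) = -119
h[6] = -3(-119) - 5(-117) = 942
h[7] = -3(942) - 5(-119) = -2231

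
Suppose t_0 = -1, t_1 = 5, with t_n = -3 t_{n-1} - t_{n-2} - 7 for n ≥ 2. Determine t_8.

-6469

t_2 = -3·5 - (-1) - 7 = -21
t_3 = -3·(-21) - 5 - 7 = 51
t_4 = -3·51 - (-21) - 7 = -139
t_5 = -3·(-139) - 51 - 7 = 359
t_6 = -3·359 - (-139) - 7 = -945
t_7 = -3·(-945) - 359 - 7 = 2469
t_8 = -3·2469 - (-945) - 7 = -6469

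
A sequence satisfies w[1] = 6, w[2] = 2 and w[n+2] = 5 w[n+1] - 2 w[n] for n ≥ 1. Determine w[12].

-2721614

w[3] = 5*2 - 2*6 = -2
w[4] = 5*(-2) - 2*2 = -14
w[5] = 5*(-14) - 2*(-2) = -66
w[6] = 5*(-66) - 2*(-14) = -302
w[7] = 5*(-302) - 2*(-66) = -1378
w[8] = 5*(-1378) - 2*(-302) = -6286
w[9] = 5*(-6286) - 2*(-1378) = -28674
w[10] = 5*(-28674) - 2*(-6286) = -130798
w[11] = 5*(-130798) - 2*(-28674) = -596642
w[12] = 5*(-596642) - 2*(-130798) = -2721614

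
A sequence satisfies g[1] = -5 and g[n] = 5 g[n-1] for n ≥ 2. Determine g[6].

g[2] = 5*(-5) = -25
g[3] = 5*(-25) = -125
g[4] = 5*(-125) = -625
g[5] = 5*(-625) = -3125
g[6] = 5*(-3125) = -15625

-15625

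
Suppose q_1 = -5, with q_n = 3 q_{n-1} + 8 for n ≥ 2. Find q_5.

-85

q_2 = 3·(-5) + 8 = -7
q_3 = 3·(-7) + 8 = -13
q_4 = 3·(-13) + 8 = -31
q_5 = 3·(-31) + 8 = -85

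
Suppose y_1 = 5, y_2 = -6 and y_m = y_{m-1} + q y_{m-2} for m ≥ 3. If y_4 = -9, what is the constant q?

3

y_3 = -6 + 5q
y_4 = -6 - q
So -6 - q = -9, giving q = 3.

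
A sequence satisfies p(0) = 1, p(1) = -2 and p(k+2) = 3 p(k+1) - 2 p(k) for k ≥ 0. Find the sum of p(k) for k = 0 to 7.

-733

p(2) = 3·(-2) - 2·1 = -8
p(3) = 3·(-8) - 2·(-2) = -20
p(4) = 3·(-20) - 2·(-8) = -44
p(5) = 3·(-44) - 2·(-20) = -92
p(6) = 3·(-92) - 2·(-44) = -188
p(7) = 3·(-188) - 2·(-92) = -380
Sum = 1 + (-2) + (-8) + (-20) + (-44) + (-92) + (-188) + (-380) = -733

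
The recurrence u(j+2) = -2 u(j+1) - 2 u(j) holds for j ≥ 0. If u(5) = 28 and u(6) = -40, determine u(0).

Rearranging, u(j-2) = (u(j) + 2 u(j-1)) / -2.
u(4) = (-40 + 2·28) / -2 = 16/-2 = -8
u(3) = (28 + 2·(-8)) / -2 = 12/-2 = -6
u(2) = (-8 + 2·(-6)) / -2 = -20/-2 = 10
u(1) = (-6 + 2·10) / -2 = 14/-2 = -7
u(0) = (10 + 2·(-7)) / -2 = -4/-2 = 2

2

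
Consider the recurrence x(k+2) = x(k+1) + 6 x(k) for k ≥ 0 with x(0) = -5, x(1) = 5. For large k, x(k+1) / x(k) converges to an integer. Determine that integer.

The characteristic equation is r^2 - r - 6 = 0, which factors as (r - 3)(r + 2) = 0.
So the roots are 3 and -2. Since |3| > |-2| and the coefficient of 3^k is non-zero, the ratio tends to 3.

3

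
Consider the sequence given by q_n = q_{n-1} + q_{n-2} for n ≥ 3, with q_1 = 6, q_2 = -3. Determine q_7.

6

q_3 = (-3) + 6 = 3
q_4 = 3 + (-3) = 0
q_5 = 0 + 3 = 3
q_6 = 3 + 0 = 3
q_7 = 3 + 3 = 6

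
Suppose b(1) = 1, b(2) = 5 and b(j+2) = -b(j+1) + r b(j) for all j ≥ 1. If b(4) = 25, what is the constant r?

5

b(3) = -5 + r
b(4) = 5 + 4r
So 5 + 4r = 25, giving r = 5.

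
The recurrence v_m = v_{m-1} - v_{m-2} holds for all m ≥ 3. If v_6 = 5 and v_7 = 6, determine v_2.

1

Rearranging, v_{m-2} = -(v_m - v_{m-1}).
v_5 = -(6 - 5) = -1
v_4 = -(5 - (-1)) = -6
v_3 = -(-1 - (-6)) = -5
v_2 = -(-6 - (-5)) = 1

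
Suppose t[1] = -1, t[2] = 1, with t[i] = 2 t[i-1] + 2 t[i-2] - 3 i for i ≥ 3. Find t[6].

t[3] = 2(1) + 2(-1) - 9 = -9
t[4] = 2(-9) + 2(1) - 12 = -28
t[5] = 2(-28) + 2(-9) - 15 = -89
t[6] = 2(-89) + 2(-28) - 18 = -252

-252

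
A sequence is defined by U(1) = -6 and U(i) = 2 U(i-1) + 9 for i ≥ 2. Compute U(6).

U(2) = 2(-6) + 9 = -3
U(3) = 2(-3) + 9 = 3
U(4) = 2(3) + 9 = 15
U(5) = 2(15) + 9 = 39
U(6) = 2(39) + 9 = 87

87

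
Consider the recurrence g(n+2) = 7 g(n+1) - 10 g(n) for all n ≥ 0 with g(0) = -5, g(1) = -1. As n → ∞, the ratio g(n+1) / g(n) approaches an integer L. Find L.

The characteristic equation is r^2 - 7r + 10 = 0, which factors as (r - 5)(r - 2) = 0.
So the roots are 5 and 2. Since |5| > |2| and the coefficient of 5^n is non-zero, the ratio tends to 5.

5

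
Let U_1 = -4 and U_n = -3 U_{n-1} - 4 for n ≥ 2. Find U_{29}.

-68630377364884

The fixed point is -4/(1 + 3) = -1, so U_n + 1 = -3(U_{n-1} + 1).
Hence U_n = -3·(-3)^{n-1} - 1.
U_{29} = -3·(-3)^{28} - 1 = -3·22876792454961 - 1 = -68630377364884.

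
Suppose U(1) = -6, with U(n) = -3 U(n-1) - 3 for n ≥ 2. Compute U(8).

11481

U(2) = -3(-6) - 3 = 15
U(3) = -3(15) - 3 = -48
U(4) = -3(-48) - 3 = 141
U(5) = -3(141) - 3 = -426
U(6) = -3(-426) - 3 = 1275
U(7) = -3(1275) - 3 = -3828
U(8) = -3(-3828) - 3 = 11481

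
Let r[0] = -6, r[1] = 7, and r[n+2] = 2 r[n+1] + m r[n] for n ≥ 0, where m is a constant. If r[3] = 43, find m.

-3

r[2] = 14 - 6m
r[3] = 28 - 5m
So 28 - 5m = 43, giving m = -3.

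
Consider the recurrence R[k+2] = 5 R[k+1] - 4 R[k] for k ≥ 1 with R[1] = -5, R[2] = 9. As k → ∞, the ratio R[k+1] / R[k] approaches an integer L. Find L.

The characteristic equation is r^2 - 5r + 4 = 0, which factors as (r - 4)(r - 1) = 0.
So the roots are 4 and 1. Since |4| > |1| and the coefficient of 4^k is non-zero, the ratio tends to 4.

4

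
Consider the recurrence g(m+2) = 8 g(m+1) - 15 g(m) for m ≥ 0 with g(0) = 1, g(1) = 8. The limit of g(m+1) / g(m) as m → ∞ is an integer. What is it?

5

The characteristic equation is r^2 - 8r + 15 = 0, which factors as (r - 5)(r - 3) = 0.
So the roots are 5 and 3. Since |5| > |3| and the coefficient of 5^m is non-zero, the ratio tends to 5.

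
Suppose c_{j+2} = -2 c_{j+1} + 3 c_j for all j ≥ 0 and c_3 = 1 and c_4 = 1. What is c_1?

1

Rearranging, c_{j-2} = (c_j + 2 c_{j-1}) / 3.
c_2 = (1 + 2(1)) / 3 = 3/3 = 1
c_1 = (1 + 2(1)) / 3 = 3/3 = 1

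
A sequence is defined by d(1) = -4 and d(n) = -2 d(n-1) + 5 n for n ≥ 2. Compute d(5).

d(2) = -2*(-4) + 10 = 18
d(3) = -2*18 + 15 = -21
d(4) = -2*(-21) + 20 = 62
d(5) = -2*62 + 25 = -99

-99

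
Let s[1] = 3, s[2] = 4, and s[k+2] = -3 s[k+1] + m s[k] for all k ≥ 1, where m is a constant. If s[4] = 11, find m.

5

s[3] = -12 + 3m
s[4] = 36 - 5m
So 36 - 5m = 11, giving m = 5.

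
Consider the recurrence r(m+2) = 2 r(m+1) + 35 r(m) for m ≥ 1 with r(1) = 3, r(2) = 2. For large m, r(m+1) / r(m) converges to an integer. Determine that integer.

7

The characteristic equation is r^2 - 2r - 35 = 0, which factors as (r - 7)(r + 5) = 0.
So the roots are 7 and -5. Since |7| > |-5| and the coefficient of 7^m is non-zero, the ratio tends to 7.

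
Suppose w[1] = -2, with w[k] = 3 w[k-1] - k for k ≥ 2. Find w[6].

w[2] = 3·(-2) - 2 = -8
w[3] = 3·(-8) - 3 = -27
w[4] = 3·(-27) - 4 = -85
w[5] = 3·(-85) - 5 = -260
w[6] = 3·(-260) - 6 = -786

-786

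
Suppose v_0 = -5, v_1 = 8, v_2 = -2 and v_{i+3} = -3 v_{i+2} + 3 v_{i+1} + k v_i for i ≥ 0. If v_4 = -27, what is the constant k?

3

v_3 = 30 - 5k
v_4 = -96 + 23k
So -96 + 23k = -27, giving k = 3.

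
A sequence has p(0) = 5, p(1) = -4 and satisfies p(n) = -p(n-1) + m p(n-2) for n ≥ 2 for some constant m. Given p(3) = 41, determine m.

p(2) = 4 + 5m
p(3) = -4 - 9m
So -4 - 9m = 41, giving m = -5.

-5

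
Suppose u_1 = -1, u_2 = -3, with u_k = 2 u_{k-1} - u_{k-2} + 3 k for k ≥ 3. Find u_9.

403

u_3 = 2·(-3) - (-1) + 9 = 4
u_4 = 2·4 - (-3) + 12 = 23
u_5 = 2·23 - 4 + 15 = 57
u_6 = 2·57 - 23 + 18 = 109
u_7 = 2·109 - 57 + 21 = 182
u_8 = 2·182 - 109 + 24 = 279
u_9 = 2·279 - 182 + 27 = 403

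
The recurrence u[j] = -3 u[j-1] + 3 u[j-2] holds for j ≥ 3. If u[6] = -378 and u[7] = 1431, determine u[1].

Rearranging, u[j-2] = (u[j] + 3 u[j-1]) / 3.
u[5] = (1431 + 3·(-378)) / 3 = 297/3 = 99
u[4] = (-378 + 3·99) / 3 = -81/3 = -27
u[3] = (99 + 3·(-27)) / 3 = 18/3 = 6
u[2] = (-27 + 3·6) / 3 = -9/3 = -3
u[1] = (6 + 3·(-3)) / 3 = -3/3 = -1

-1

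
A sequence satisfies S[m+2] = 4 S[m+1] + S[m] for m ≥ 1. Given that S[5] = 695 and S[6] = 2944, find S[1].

Rearranging, S[m-2] = S[m] - 4 S[m-1].
S[4] = 2944 - 4·695 = 164
S[3] = 695 - 4·164 = 39
S[2] = 164 - 4·39 = 8
S[1] = 39 - 4·8 = 7

7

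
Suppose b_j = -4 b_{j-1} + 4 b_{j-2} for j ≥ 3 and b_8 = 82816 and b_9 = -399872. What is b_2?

Rearranging, b_{j-2} = (b_j + 4 b_{j-1}) / 4.
b_7 = (-399872 + 4(82816)) / 4 = -68608/4 = -17152
b_6 = (82816 + 4(-17152)) / 4 = 14208/4 = 3552
b_5 = (-17152 + 4(3552)) / 4 = -2944/4 = -736
b_4 = (3552 + 4(-736)) / 4 = 608/4 = 152
b_3 = (-736 + 4(152)) / 4 = -128/4 = -32
b_2 = (152 + 4(-32)) / 4 = 24/4 = 6

6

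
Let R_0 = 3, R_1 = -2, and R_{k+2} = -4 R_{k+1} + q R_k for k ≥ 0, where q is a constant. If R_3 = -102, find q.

R_2 = 8 + 3q
R_3 = -32 - 14q
So -32 - 14q = -102, giving q = 5.

5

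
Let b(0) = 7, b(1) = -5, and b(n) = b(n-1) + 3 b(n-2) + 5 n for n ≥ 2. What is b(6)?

629

b(2) = (-5) + 3*7 + 10 = 26
b(3) = 26 + 3*(-5) + 15 = 26
b(4) = 26 + 3*26 + 20 = 124
b(5) = 124 + 3*26 + 25 = 227
b(6) = 227 + 3*124 + 30 = 629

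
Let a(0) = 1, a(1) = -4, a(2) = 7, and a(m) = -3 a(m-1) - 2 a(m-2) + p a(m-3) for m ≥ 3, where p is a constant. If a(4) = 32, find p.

-1

a(3) = -13 + p
a(4) = 25 - 7p
So 25 - 7p = 32, giving p = -1.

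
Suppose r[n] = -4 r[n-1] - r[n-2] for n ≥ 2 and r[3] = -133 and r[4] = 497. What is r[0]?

-7

Rearranging, r[n-2] = -(r[n] + 4 r[n-1]).
r[2] = -(497 + 4(-133)) = 35
r[1] = -(-133 + 4(35)) = -7
r[0] = -(35 + 4(-7)) = -7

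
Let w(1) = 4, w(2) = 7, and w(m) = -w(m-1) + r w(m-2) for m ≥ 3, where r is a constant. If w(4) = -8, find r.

w(3) = -7 + 4r
w(4) = 7 + 3r
So 7 + 3r = -8, giving r = -5.

-5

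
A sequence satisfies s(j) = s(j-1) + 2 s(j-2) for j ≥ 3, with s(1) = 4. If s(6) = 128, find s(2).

8

Let s(2) = y.
s(3) = 8 + y
s(4) = 8 + 3y
s(5) = 24 + 5y
s(6) = 40 + 11y
So 40 + 11y = 128, giving y = 8.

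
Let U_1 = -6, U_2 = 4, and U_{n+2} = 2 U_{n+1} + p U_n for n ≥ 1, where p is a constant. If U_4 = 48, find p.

-4

U_3 = 8 - 6p
U_4 = 16 - 8p
So 16 - 8p = 48, giving p = -4.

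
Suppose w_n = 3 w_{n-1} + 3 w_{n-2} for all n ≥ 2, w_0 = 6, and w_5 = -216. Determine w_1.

-6

Let w_1 = y.
w_2 = 18 + 3y
w_3 = 54 + 12y
w_4 = 216 + 45y
w_5 = 810 + 171y
So 810 + 171y = -216, giving y = -6.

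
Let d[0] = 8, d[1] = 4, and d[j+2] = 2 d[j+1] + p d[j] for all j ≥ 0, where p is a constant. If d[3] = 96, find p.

d[2] = 8 + 8p
d[3] = 16 + 20p
So 16 + 20p = 96, giving p = 4.

4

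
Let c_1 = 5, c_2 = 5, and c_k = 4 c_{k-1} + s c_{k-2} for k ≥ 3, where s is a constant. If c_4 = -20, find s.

c_3 = 20 + 5s
c_4 = 80 + 25s
So 80 + 25s = -20, giving s = -4.

-4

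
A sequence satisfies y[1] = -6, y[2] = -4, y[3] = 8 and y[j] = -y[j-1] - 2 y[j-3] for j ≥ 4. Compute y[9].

60

y[4] = -8 - 2·(-6) = 4
y[5] = -4 - 2·(-4) = 4
y[6] = -4 - 2·8 = -20
y[7] = -(-20) - 2·4 = 12
y[8] = -12 - 2·4 = -20
y[9] = -(-20) - 2·(-20) = 60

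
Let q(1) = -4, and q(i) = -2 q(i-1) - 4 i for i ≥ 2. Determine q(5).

-36

q(2) = -2·(-4) - 8 = 0
q(3) = -2·0 - 12 = -12
q(4) = -2·(-12) - 16 = 8
q(5) = -2·8 - 20 = -36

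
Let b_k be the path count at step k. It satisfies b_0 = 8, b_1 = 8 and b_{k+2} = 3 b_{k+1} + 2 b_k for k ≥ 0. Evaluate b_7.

22024

b_2 = 3·8 + 2·8 = 40
b_3 = 3·40 + 2·8 = 136
b_4 = 3·136 + 2·40 = 488
b_5 = 3·488 + 2·136 = 1736
b_6 = 3·1736 + 2·488 = 6184
b_7 = 3·6184 + 2·1736 = 22024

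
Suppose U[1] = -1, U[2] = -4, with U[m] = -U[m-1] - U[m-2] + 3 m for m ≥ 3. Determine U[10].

U[3] = -(-4) - (-1) + 9 = 14
U[4] = -14 - (-4) + 12 = 2
U[5] = -2 - 14 + 15 = -1
U[6] = -(-1) - 2 + 18 = 17
U[7] = -17 - (-1) + 21 = 5
U[8] = -5 - 17 + 24 = 2
U[9] = -2 - 5 + 27 = 20
U[10] = -20 - 2 + 30 = 8

8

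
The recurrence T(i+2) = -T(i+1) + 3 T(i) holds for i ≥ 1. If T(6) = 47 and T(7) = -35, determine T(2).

8

Rearranging, T(i-2) = (T(i) + T(i-1)) / 3.
T(5) = (-35 + 47) / 3 = 12/3 = 4
T(4) = (47 + 4) / 3 = 51/3 = 17
T(3) = (4 + 17) / 3 = 21/3 = 7
T(2) = (17 + 7) / 3 = 24/3 = 8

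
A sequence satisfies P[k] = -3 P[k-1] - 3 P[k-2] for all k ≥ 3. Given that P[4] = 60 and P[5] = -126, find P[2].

-2

Rearranging, P[k-2] = (P[k] + 3 P[k-1]) / -3.
P[3] = (-126 + 3*60) / -3 = 54/-3 = -18
P[2] = (60 + 3*(-18)) / -3 = 6/-3 = -2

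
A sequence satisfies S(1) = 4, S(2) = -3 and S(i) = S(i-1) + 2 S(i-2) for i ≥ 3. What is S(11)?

S(3) = (-3) + 2·4 = 5
S(4) = 5 + 2·(-3) = -1
S(5) = (-1) + 2·5 = 9
S(6) = 9 + 2·(-1) = 7
S(7) = 7 + 2·9 = 25
S(8) = 25 + 2·7 = 39
S(9) = 39 + 2·25 = 89
S(10) = 89 + 2·39 = 167
S(11) = 167 + 2·89 = 345

345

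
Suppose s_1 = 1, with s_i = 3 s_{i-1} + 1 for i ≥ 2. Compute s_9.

s_2 = 3(1) + 1 = 4
s_3 = 3(4) + 1 = 13
s_4 = 3(13) + 1 = 40
s_5 = 3(40) + 1 = 121
s_6 = 3(121) + 1 = 364
s_7 = 3(364) + 1 = 1093
s_8 = 3(1093) + 1 = 3280
s_9 = 3(3280) + 1 = 9841

9841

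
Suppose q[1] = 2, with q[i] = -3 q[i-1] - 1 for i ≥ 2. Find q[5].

q[2] = -3(2) - 1 = -7
q[3] = -3(-7) - 1 = 20
q[4] = -3(20) - 1 = -61
q[5] = -3(-61) - 1 = 182

182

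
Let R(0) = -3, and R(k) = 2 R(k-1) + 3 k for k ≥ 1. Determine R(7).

357

R(1) = 2(-3) + 3 = -3
R(2) = 2(-3) + 6 = 0
R(3) = 2(0) + 9 = 9
R(4) = 2(9) + 12 = 30
R(5) = 2(30) + 15 = 75
R(6) = 2(75) + 18 = 168
R(7) = 2(168) + 21 = 357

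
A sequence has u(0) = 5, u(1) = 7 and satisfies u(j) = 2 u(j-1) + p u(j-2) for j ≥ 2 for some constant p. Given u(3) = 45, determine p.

1

u(2) = 14 + 5p
u(3) = 28 + 17p
So 28 + 17p = 45, giving p = 1.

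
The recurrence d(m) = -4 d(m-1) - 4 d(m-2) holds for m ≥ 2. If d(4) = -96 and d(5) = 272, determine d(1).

-3

Rearranging, d(m-2) = (d(m) + 4 d(m-1)) / -4.
d(3) = (272 + 4·(-96)) / -4 = -112/-4 = 28
d(2) = (-96 + 4·28) / -4 = 16/-4 = -4
d(1) = (28 + 4·(-4)) / -4 = 12/-4 = -3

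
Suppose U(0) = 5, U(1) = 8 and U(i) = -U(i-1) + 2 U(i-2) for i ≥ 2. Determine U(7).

U(2) = -8 + 2*5 = 2
U(3) = -2 + 2*8 = 14
U(4) = -14 + 2*2 = -10
U(5) = -(-10) + 2*14 = 38
U(6) = -38 + 2*(-10) = -58
U(7) = -(-58) + 2*38 = 134

134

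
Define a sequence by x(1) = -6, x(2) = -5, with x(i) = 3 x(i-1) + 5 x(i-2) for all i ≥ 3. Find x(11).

x(3) = 3(-5) + 5(-6) = -45
x(4) = 3(-45) + 5(-5) = -160
x(5) = 3(-160) + 5(-45) = -705
x(6) = 3(-705) + 5(-160) = -2915
x(7) = 3(-2915) + 5(-705) = -12270
x(8) = 3(-12270) + 5(-2915) = -51385
x(9) = 3(-51385) + 5(-12270) = -215505
x(10) = 3(-215505) + 5(-51385) = -903440
x(11) = 3(-903440) + 5(-215505) = -3787845

-3787845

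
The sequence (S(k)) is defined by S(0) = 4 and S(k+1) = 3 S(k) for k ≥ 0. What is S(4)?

S(1) = 3(4) = 12
S(2) = 3(12) = 36
S(3) = 3(36) = 108
S(4) = 3(108) = 324

324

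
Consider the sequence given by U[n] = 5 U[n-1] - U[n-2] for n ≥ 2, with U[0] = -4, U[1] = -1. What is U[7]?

U[2] = 5(-1) - (-4) = -1
U[3] = 5(-1) - (-1) = -4
U[4] = 5(-4) - (-1) = -19
U[5] = 5(-19) - (-4) = -91
U[6] = 5(-91) - (-19) = -436
U[7] = 5(-436) - (-91) = -2089

-2089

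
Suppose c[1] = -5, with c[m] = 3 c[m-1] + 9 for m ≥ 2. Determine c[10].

-9846

c[2] = 3·(-5) + 9 = -6
c[3] = 3·(-6) + 9 = -9
c[4] = 3·(-9) + 9 = -18
c[5] = 3·(-18) + 9 = -45
c[6] = 3·(-45) + 9 = -126
c[7] = 3·(-126) + 9 = -369
c[8] = 3·(-369) + 9 = -1098
c[9] = 3·(-1098) + 9 = -3285
c[10] = 3·(-3285) + 9 = -9846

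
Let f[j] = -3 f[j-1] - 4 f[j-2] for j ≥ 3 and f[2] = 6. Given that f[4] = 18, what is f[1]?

-1

Let f[1] = v.
f[3] = -18 - 4v
f[4] = 30 + 12v
So 30 + 12v = 18, giving v = -1.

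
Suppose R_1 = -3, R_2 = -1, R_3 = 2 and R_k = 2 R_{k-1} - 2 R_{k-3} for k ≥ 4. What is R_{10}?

24

R_4 = 2·2 - 2·(-3) = 10
R_5 = 2·10 - 2·(-1) = 22
R_6 = 2·22 - 2·2 = 40
R_7 = 2·40 - 2·10 = 60
R_8 = 2·60 - 2·22 = 76
R_9 = 2·76 - 2·40 = 72
R_{10} = 2·72 - 2·60 = 24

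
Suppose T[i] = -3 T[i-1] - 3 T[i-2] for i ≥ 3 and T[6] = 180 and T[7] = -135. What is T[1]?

Rearranging, T[i-2] = (T[i] + 3 T[i-1]) / -3.
T[5] = (-135 + 3*180) / -3 = 405/-3 = -135
T[4] = (180 + 3*(-135)) / -3 = -225/-3 = 75
T[3] = (-135 + 3*75) / -3 = 90/-3 = -30
T[2] = (75 + 3*(-30)) / -3 = -15/-3 = 5
T[1] = (-30 + 3*5) / -3 = -15/-3 = 5

5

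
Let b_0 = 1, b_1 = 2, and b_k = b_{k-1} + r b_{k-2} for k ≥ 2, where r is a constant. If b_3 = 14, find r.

b_2 = 2 + r
b_3 = 2 + 3r
So 2 + 3r = 14, giving r = 4.

4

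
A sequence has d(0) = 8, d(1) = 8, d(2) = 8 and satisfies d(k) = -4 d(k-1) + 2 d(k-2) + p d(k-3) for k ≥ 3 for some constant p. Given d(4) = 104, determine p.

d(3) = -16 + 8p
d(4) = 80 - 24p
So 80 - 24p = 104, giving p = -1.

-1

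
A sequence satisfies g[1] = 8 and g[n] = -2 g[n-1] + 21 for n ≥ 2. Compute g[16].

The fixed point is 21/(1 + 2) = 7, so g[n] - 7 = -2(g[n-1] - 7).
Hence g[n] = 1·(-2)^{n-1} + 7.
g[16] = 1·(-2)^{15} + 7 = 1·-32768 + 7 = -32761.

-32761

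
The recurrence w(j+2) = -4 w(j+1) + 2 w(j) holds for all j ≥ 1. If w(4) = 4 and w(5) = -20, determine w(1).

Rearranging, w(j-2) = (w(j) + 4 w(j-1)) / 2.
w(3) = (-20 + 4*4) / 2 = -4/2 = -2
w(2) = (4 + 4*(-2)) / 2 = -4/2 = -2
w(1) = (-2 + 4*(-2)) / 2 = -10/2 = -5

-5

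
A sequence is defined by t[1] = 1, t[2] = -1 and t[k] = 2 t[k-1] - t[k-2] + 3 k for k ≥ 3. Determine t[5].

t[3] = 2*(-1) - 1 + 9 = 6
t[4] = 2*6 - (-1) + 12 = 25
t[5] = 2*25 - 6 + 15 = 59

59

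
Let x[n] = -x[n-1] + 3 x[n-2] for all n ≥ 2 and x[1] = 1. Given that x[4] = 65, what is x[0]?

Let x[0] = w.
x[2] = -1 + 3w
x[3] = 4 - 3w
x[4] = -7 + 12w
So -7 + 12w = 65, giving w = 6.

6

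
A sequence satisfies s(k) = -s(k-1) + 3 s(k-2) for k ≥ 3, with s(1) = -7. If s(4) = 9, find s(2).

-3

Let s(2) = y.
s(3) = -21 - y
s(4) = 21 + 4y
So 21 + 4y = 9, giving y = -3.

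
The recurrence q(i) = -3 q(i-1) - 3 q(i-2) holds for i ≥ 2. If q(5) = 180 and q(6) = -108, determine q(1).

Rearranging, q(i-2) = (q(i) + 3 q(i-1)) / -3.
q(4) = (-108 + 3(180)) / -3 = 432/-3 = -144
q(3) = (180 + 3(-144)) / -3 = -252/-3 = 84
q(2) = (-144 + 3(84)) / -3 = 108/-3 = -36
q(1) = (84 + 3(-36)) / -3 = -24/-3 = 8

8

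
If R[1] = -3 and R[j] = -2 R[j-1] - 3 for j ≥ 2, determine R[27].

-134217729

The fixed point is -3/(1 + 2) = -1, so R[j] + 1 = -2(R[j-1] + 1).
Hence R[j] = -2·(-2)^{j-1} - 1.
R[27] = -2·(-2)^{26} - 1 = -2·67108864 - 1 = -134217729.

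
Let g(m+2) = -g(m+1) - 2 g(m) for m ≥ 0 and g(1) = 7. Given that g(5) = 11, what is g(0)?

Let g(0) = v.
g(2) = -7 - 2v
g(3) = -7 + 2v
g(4) = 21 + 2v
g(5) = -7 - 6v
So -7 - 6v = 11, giving v = -3.

-3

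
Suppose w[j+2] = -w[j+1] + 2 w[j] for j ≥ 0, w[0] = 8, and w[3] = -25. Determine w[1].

-3

Let w[1] = v.
w[2] = 16 - v
w[3] = -16 + 3v
So -16 + 3v = -25, giving v = -3.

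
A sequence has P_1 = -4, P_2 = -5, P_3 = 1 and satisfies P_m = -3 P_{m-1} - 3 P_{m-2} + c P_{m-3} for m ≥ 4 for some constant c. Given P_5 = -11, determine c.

P_4 = 12 - 4c
P_5 = -39 + 7c
So -39 + 7c = -11, giving c = 4.

4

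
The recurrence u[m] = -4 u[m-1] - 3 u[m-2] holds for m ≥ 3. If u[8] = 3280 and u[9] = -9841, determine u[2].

4

Rearranging, u[m-2] = (u[m] + 4 u[m-1]) / -3.
u[7] = (-9841 + 4(3280)) / -3 = 3279/-3 = -1093
u[6] = (3280 + 4(-1093)) / -3 = -1092/-3 = 364
u[5] = (-1093 + 4(364)) / -3 = 363/-3 = -121
u[4] = (364 + 4(-121)) / -3 = -120/-3 = 40
u[3] = (-121 + 4(40)) / -3 = 39/-3 = -13
u[2] = (40 + 4(-13)) / -3 = -12/-3 = 4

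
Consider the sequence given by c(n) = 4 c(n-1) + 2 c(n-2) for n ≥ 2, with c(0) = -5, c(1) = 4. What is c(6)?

c(2) = 4·4 + 2·(-5) = 6
c(3) = 4·6 + 2·4 = 32
c(4) = 4·32 + 2·6 = 140
c(5) = 4·140 + 2·32 = 624
c(6) = 4·624 + 2·140 = 2776

2776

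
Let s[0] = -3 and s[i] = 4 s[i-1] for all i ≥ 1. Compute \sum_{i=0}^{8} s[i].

-262143

s[1] = 4(-3) = -12
s[2] = 4(-12) = -48
s[3] = 4(-48) = -192
s[4] = 4(-192) = -768
s[5] = 4(-768) = -3072
s[6] = 4(-3072) = -12288
s[7] = 4(-12288) = -49152
s[8] = 4(-49152) = -196608
Sum = (-3) + (-12) + (-48) + (-192) + (-768) + (-3072) + (-12288) + (-49152) + (-196608) = -262143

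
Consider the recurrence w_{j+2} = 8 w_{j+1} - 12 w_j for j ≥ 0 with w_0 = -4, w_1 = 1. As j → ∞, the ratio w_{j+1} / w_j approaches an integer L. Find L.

6

The characteristic equation is r^2 - 8r + 12 = 0, which factors as (r - 6)(r - 2) = 0.
So the roots are 6 and 2. Since |6| > |2| and the coefficient of 6^j is non-zero, the ratio tends to 6.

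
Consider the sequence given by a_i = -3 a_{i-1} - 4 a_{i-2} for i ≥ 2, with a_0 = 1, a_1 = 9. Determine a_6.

449

a_2 = -3*9 - 4*1 = -31
a_3 = -3*(-31) - 4*9 = 57
a_4 = -3*57 - 4*(-31) = -47
a_5 = -3*(-47) - 4*57 = -87
a_6 = -3*(-87) - 4*(-47) = 449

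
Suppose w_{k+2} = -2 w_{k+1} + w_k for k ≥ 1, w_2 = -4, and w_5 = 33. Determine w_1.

Let w_1 = y.
w_3 = 8 + y
w_4 = -20 - 2y
w_5 = 48 + 5y
So 48 + 5y = 33, giving y = -3.

-3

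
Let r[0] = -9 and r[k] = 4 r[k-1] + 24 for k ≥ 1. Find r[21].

-4398046511112

The fixed point is 24/(1 - 4) = -8, so r[k] + 8 = 4(r[k-1] + 8).
Hence r[k] = -1·4^k - 8.
r[21] = -1·4^{21} - 8 = -1·4398046511104 - 8 = -4398046511112.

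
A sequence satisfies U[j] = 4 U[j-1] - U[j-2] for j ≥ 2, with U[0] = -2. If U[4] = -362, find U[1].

Let U[1] = z.
U[2] = 2 + 4z
U[3] = 8 + 15z
U[4] = 30 + 56z
So 30 + 56z = -362, giving z = -7.

-7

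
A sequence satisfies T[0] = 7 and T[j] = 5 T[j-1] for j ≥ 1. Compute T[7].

546875

T[1] = 5·7 = 35
T[2] = 5·35 = 175
T[3] = 5·175 = 875
T[4] = 5·875 = 4375
T[5] = 5·4375 = 21875
T[6] = 5·21875 = 109375
T[7] = 5·109375 = 546875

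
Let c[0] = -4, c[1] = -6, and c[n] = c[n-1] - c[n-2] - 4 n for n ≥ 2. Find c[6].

c[2] = (-6) - (-4) - 8 = -10
c[3] = (-10) - (-6) - 12 = -16
c[4] = (-16) - (-10) - 16 = -22
c[5] = (-22) - (-16) - 20 = -26
c[6] = (-26) - (-22) - 24 = -28

-28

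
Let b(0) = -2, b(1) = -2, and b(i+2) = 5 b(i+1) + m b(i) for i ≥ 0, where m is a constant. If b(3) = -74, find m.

b(2) = -10 - 2m
b(3) = -50 - 12m
So -50 - 12m = -74, giving m = 2.

2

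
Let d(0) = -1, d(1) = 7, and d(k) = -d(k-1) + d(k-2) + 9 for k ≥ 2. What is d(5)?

29

d(2) = -7 + (-1) + 9 = 1
d(3) = -1 + 7 + 9 = 15
d(4) = -15 + 1 + 9 = -5
d(5) = -(-5) + 15 + 9 = 29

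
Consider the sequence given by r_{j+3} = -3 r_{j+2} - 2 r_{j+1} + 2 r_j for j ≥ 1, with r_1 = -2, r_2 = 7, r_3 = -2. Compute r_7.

294

r_4 = -3(-2) - 2(7) + 2(-2) = -12
r_5 = -3(-12) - 2(-2) + 2(7) = 54
r_6 = -3(54) - 2(-12) + 2(-2) = -142
r_7 = -3(-142) - 2(54) + 2(-12) = 294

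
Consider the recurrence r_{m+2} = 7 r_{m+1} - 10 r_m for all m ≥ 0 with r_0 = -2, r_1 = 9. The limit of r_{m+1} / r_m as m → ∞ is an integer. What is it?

The characteristic equation is r^2 - 7r + 10 = 0, which factors as (r - 5)(r - 2) = 0.
So the roots are 5 and 2. Since |5| > |2| and the coefficient of 5^m is non-zero, the ratio tends to 5.

5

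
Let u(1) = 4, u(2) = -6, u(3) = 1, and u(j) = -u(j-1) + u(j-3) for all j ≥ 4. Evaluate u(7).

-7

u(4) = -1 + 4 = 3
u(5) = -3 + (-6) = -9
u(6) = -(-9) + 1 = 10
u(7) = -10 + 3 = -7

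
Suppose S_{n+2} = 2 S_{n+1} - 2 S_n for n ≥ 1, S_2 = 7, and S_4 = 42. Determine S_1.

-7

Let S_1 = x.
S_3 = 14 - 2x
S_4 = 14 - 4x
So 14 - 4x = 42, giving x = -7.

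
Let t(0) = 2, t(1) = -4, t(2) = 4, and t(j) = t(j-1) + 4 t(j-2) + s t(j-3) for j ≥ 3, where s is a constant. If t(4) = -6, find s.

5

t(3) = -12 + 2s
t(4) = 4 - 2s
So 4 - 2s = -6, giving s = 5.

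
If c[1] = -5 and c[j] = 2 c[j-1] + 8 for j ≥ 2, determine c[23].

12582904

The fixed point is 8/(1 - 2) = -8, so c[j] + 8 = 2(c[j-1] + 8).
Hence c[j] = 3·2^{j-1} - 8.
c[23] = 3·2^{22} - 8 = 3·4194304 - 8 = 12582904.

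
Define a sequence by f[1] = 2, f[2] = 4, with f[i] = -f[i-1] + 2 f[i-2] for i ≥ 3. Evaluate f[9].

f[3] = -4 + 2·2 = 0
f[4] = -0 + 2·4 = 8
f[5] = -8 + 2·0 = -8
f[6] = -(-8) + 2·8 = 24
f[7] = -24 + 2·(-8) = -40
f[8] = -(-40) + 2·24 = 88
f[9] = -88 + 2·(-40) = -168

-168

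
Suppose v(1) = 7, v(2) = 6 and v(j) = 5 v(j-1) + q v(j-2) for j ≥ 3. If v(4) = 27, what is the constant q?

v(3) = 30 + 7q
v(4) = 150 + 41q
So 150 + 41q = 27, giving q = -3.

-3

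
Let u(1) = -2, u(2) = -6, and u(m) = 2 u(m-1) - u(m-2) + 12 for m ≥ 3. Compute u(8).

222

u(3) = 2·(-6) - (-2) + 12 = 2
u(4) = 2·2 - (-6) + 12 = 22
u(5) = 2·22 - 2 + 12 = 54
u(6) = 2·54 - 22 + 12 = 98
u(7) = 2·98 - 54 + 12 = 154
u(8) = 2·154 - 98 + 12 = 222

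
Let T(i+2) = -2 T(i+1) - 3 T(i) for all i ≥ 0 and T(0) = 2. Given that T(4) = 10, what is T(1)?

4

Let T(1) = w.
T(2) = -6 - 2w
T(3) = 12 + w
T(4) = -6 + 4w
So -6 + 4w = 10, giving w = 4.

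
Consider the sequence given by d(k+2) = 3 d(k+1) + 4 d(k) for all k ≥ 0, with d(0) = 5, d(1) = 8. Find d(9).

d(2) = 3*8 + 4*5 = 44
d(3) = 3*44 + 4*8 = 164
d(4) = 3*164 + 4*44 = 668
d(5) = 3*668 + 4*164 = 2660
d(6) = 3*2660 + 4*668 = 10652
d(7) = 3*10652 + 4*2660 = 42596
d(8) = 3*42596 + 4*10652 = 170396
d(9) = 3*170396 + 4*42596 = 681572

681572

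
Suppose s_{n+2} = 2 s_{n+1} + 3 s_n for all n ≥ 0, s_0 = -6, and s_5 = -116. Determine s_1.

Let s_1 = v.
s_2 = -18 + 2v
s_3 = -36 + 7v
s_4 = -126 + 20v
s_5 = -360 + 61v
So -360 + 61v = -116, giving v = 4.

4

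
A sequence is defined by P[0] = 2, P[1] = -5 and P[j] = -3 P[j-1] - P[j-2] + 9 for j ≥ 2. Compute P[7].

P[2] = -3*(-5) - 2 + 9 = 22
P[3] = -3*22 - (-5) + 9 = -52
P[4] = -3*(-52) - 22 + 9 = 143
P[5] = -3*143 - (-52) + 9 = -368
P[6] = -3*(-368) - 143 + 9 = 970
P[7] = -3*970 - (-368) + 9 = -2533

-2533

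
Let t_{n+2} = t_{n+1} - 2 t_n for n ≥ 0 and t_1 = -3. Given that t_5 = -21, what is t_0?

-4

Let t_0 = y.
t_2 = -3 - 2y
t_3 = 3 - 2y
t_4 = 9 + 2y
t_5 = 3 + 6y
So 3 + 6y = -21, giving y = -4.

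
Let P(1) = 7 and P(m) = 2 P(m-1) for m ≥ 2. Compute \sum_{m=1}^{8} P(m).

P(2) = 2(7) = 14
P(3) = 2(14) = 28
P(4) = 2(28) = 56
P(5) = 2(56) = 112
P(6) = 2(112) = 224
P(7) = 2(224) = 448
P(8) = 2(448) = 896
Sum = 7 + 14 + 28 + 56 + 112 + 224 + 448 + 896 = 1785

1785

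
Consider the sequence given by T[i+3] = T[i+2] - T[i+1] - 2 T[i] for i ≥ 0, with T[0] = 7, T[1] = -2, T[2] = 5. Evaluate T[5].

-11

T[3] = 5 - (-2) - 2·7 = -7
T[4] = (-7) - 5 - 2·(-2) = -8
T[5] = (-8) - (-7) - 2·5 = -11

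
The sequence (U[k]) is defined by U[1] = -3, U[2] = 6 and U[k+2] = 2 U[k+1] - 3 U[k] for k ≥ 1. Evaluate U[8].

-12

U[3] = 2*6 - 3*(-3) = 21
U[4] = 2*21 - 3*6 = 24
U[5] = 2*24 - 3*21 = -15
U[6] = 2*(-15) - 3*24 = -102
U[7] = 2*(-102) - 3*(-15) = -159
U[8] = 2*(-159) - 3*(-102) = -12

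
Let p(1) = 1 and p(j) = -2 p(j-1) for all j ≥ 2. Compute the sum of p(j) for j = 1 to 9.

171

p(2) = -2*1 = -2
p(3) = -2*(-2) = 4
p(4) = -2*4 = -8
p(5) = -2*(-8) = 16
p(6) = -2*16 = -32
p(7) = -2*(-32) = 64
p(8) = -2*64 = -128
p(9) = -2*(-128) = 256
Sum = 1 + (-2) + 4 + (-8) + 16 + (-32) + 64 + (-128) + 256 = 171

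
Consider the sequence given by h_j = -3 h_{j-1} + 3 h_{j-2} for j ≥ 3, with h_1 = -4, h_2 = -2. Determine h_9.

h_3 = -3*(-2) + 3*(-4) = -6
h_4 = -3*(-6) + 3*(-2) = 12
h_5 = -3*12 + 3*(-6) = -54
h_6 = -3*(-54) + 3*12 = 198
h_7 = -3*198 + 3*(-54) = -756
h_8 = -3*(-756) + 3*198 = 2862
h_9 = -3*2862 + 3*(-756) = -10854

-10854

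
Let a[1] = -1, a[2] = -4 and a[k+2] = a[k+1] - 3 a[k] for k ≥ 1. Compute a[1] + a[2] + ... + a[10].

a[3] = (-4) - 3·(-1) = -1
a[4] = (-1) - 3·(-4) = 11
a[5] = 11 - 3·(-1) = 14
a[6] = 14 - 3·11 = -19
a[7] = (-19) - 3·14 = -61
a[8] = (-61) - 3·(-19) = -4
a[9] = (-4) - 3·(-61) = 179
a[10] = 179 - 3·(-4) = 191
Sum = (-1) + (-4) + (-1) + 11 + 14 + (-19) + (-61) + (-4) + 179 + 191 = 305

305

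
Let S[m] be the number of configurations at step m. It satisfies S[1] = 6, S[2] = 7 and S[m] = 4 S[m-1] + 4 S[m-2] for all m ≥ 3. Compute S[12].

70372352

S[3] = 4*7 + 4*6 = 52
S[4] = 4*52 + 4*7 = 236
S[5] = 4*236 + 4*52 = 1152
S[6] = 4*1152 + 4*236 = 5552
S[7] = 4*5552 + 4*1152 = 26816
S[8] = 4*26816 + 4*5552 = 129472
S[9] = 4*129472 + 4*26816 = 625152
S[10] = 4*625152 + 4*129472 = 3018496
S[11] = 4*3018496 + 4*625152 = 14574592
S[12] = 4*14574592 + 4*3018496 = 70372352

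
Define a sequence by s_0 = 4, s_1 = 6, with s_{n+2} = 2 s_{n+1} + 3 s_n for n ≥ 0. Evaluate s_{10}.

147624

s_2 = 2(6) + 3(4) = 24
s_3 = 2(24) + 3(6) = 66
s_4 = 2(66) + 3(24) = 204
s_5 = 2(204) + 3(66) = 606
s_6 = 2(606) + 3(204) = 1824
s_7 = 2(1824) + 3(606) = 5466
s_8 = 2(5466) + 3(1824) = 16404
s_9 = 2(16404) + 3(5466) = 49206
s_{10} = 2(49206) + 3(16404) = 147624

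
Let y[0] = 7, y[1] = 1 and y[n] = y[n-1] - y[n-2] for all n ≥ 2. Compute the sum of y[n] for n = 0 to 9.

-5

y[2] = 1 - 7 = -6
y[3] = (-6) - 1 = -7
y[4] = (-7) - (-6) = -1
y[5] = (-1) - (-7) = 6
y[6] = 6 - (-1) = 7
y[7] = 7 - 6 = 1
y[8] = 1 - 7 = -6
y[9] = (-6) - 1 = -7
Sum = 7 + 1 + (-6) + (-7) + (-1) + 6 + 7 + 1 + (-6) + (-7) = -5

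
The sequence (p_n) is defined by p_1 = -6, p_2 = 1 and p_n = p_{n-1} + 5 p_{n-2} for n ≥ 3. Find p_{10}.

p_3 = 1 + 5*(-6) = -29
p_4 = (-29) + 5*1 = -24
p_5 = (-24) + 5*(-29) = -169
p_6 = (-169) + 5*(-24) = -289
p_7 = (-289) + 5*(-169) = -1134
p_8 = (-1134) + 5*(-289) = -2579
p_9 = (-2579) + 5*(-1134) = -8249
p_{10} = (-8249) + 5*(-2579) = -21144

-21144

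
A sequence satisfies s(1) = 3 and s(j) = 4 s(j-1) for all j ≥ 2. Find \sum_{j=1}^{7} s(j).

s(2) = 4*3 = 12
s(3) = 4*12 = 48
s(4) = 4*48 = 192
s(5) = 4*192 = 768
s(6) = 4*768 = 3072
s(7) = 4*3072 = 12288
Sum = 3 + 12 + 48 + 192 + 768 + 3072 + 12288 = 16383

16383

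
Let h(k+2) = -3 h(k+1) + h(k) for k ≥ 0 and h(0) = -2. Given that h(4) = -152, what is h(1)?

Let h(1) = w.
h(2) = -2 - 3w
h(3) = 6 + 10w
h(4) = -20 - 33w
So -20 - 33w = -152, giving w = 4.

4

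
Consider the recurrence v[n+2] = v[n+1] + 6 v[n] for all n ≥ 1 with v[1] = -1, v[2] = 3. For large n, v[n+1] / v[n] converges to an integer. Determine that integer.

3

The characteristic equation is r^2 - r - 6 = 0, which factors as (r - 3)(r + 2) = 0.
So the roots are 3 and -2. Since |3| > |-2| and the coefficient of 3^n is non-zero, the ratio tends to 3.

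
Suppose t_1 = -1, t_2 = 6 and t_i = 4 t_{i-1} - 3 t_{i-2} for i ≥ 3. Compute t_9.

22959

t_3 = 4·6 - 3·(-1) = 27
t_4 = 4·27 - 3·6 = 90
t_5 = 4·90 - 3·27 = 279
t_6 = 4·279 - 3·90 = 846
t_7 = 4·846 - 3·279 = 2547
t_8 = 4·2547 - 3·846 = 7650
t_9 = 4·7650 - 3·2547 = 22959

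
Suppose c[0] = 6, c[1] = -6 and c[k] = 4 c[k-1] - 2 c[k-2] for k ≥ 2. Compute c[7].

-18192

c[2] = 4·(-6) - 2·6 = -36
c[3] = 4·(-36) - 2·(-6) = -132
c[4] = 4·(-132) - 2·(-36) = -456
c[5] = 4·(-456) - 2·(-132) = -1560
c[6] = 4·(-1560) - 2·(-456) = -5328
c[7] = 4·(-5328) - 2·(-1560) = -18192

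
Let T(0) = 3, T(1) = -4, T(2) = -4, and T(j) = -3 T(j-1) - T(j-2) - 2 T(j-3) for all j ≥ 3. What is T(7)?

458

T(3) = -3*(-4) - (-4) - 2*3 = 10
T(4) = -3*10 - (-4) - 2*(-4) = -18
T(5) = -3*(-18) - 10 - 2*(-4) = 52
T(6) = -3*52 - (-18) - 2*10 = -158
T(7) = -3*(-158) - 52 - 2*(-18) = 458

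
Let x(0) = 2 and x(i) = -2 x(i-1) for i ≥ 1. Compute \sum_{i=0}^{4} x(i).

x(1) = -2(2) = -4
x(2) = -2(-4) = 8
x(3) = -2(8) = -16
x(4) = -2(-16) = 32
Sum = 2 + (-4) + 8 + (-16) + 32 = 22

22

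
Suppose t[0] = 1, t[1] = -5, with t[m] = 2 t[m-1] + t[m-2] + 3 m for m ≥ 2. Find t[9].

t[2] = 2(-5) + 1 + 6 = -3
t[3] = 2(-3) + (-5) + 9 = -2
t[4] = 2(-2) + (-3) + 12 = 5
t[5] = 2(5) + (-2) + 15 = 23
t[6] = 2(23) + 5 + 18 = 69
t[7] = 2(69) + 23 + 21 = 182
t[8] = 2(182) + 69 + 24 = 457
t[9] = 2(457) + 182 + 27 = 1123

1123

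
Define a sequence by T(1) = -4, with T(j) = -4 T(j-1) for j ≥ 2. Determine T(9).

T(2) = -4·(-4) = 16
T(3) = -4·16 = -64
T(4) = -4·(-64) = 256
T(5) = -4·256 = -1024
T(6) = -4·(-1024) = 4096
T(7) = -4·4096 = -16384
T(8) = -4·(-16384) = 65536
T(9) = -4·65536 = -262144

-262144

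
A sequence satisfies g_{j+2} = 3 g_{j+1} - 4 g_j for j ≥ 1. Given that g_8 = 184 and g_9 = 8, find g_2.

Rearranging, g_{j-2} = (g_j - 3 g_{j-1}) / -4.
g_7 = (8 - 3*184) / -4 = -544/-4 = 136
g_6 = (184 - 3*136) / -4 = -224/-4 = 56
g_5 = (136 - 3*56) / -4 = -32/-4 = 8
g_4 = (56 - 3*8) / -4 = 32/-4 = -8
g_3 = (8 - 3*(-8)) / -4 = 32/-4 = -8
g_2 = (-8 - 3*(-8)) / -4 = 16/-4 = -4

-4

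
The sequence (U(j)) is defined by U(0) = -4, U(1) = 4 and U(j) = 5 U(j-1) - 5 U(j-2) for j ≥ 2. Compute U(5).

2600

U(2) = 5*4 - 5*(-4) = 40
U(3) = 5*40 - 5*4 = 180
U(4) = 5*180 - 5*40 = 700
U(5) = 5*700 - 5*180 = 2600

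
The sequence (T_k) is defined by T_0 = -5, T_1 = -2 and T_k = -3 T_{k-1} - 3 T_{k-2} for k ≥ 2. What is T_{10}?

T_2 = -3(-2) - 3(-5) = 21
T_3 = -3(21) - 3(-2) = -57
T_4 = -3(-57) - 3(21) = 108
T_5 = -3(108) - 3(-57) = -153
T_6 = -3(-153) - 3(108) = 135
T_7 = -3(135) - 3(-153) = 54
T_8 = -3(54) - 3(135) = -567
T_9 = -3(-567) - 3(54) = 1539
T_{10} = -3(1539) - 3(-567) = -2916

-2916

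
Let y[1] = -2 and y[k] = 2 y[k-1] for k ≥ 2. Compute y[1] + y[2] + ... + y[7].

y[2] = 2*(-2) = -4
y[3] = 2*(-4) = -8
y[4] = 2*(-8) = -16
y[5] = 2*(-16) = -32
y[6] = 2*(-32) = -64
y[7] = 2*(-64) = -128
Sum = (-2) + (-4) + (-8) + (-16) + (-32) + (-64) + (-128) = -254

-254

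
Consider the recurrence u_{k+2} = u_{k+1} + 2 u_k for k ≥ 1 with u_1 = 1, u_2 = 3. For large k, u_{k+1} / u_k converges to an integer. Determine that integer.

2

The characteristic equation is r^2 - r - 2 = 0, which factors as (r - 2)(r + 1) = 0.
So the roots are 2 and -1. Since |2| > |-1| and the coefficient of 2^k is non-zero, the ratio tends to 2.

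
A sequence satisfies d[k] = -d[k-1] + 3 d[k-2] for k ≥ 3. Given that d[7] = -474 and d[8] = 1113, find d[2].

9

Rearranging, d[k-2] = (d[k] + d[k-1]) / 3.
d[6] = (1113 + (-474)) / 3 = 639/3 = 213
d[5] = (-474 + 213) / 3 = -261/3 = -87
d[4] = (213 + (-87)) / 3 = 126/3 = 42
d[3] = (-87 + 42) / 3 = -45/3 = -15
d[2] = (42 + (-15)) / 3 = 27/3 = 9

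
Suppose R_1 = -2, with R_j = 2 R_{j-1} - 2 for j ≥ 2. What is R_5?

-62

R_2 = 2·(-2) - 2 = -6
R_3 = 2·(-6) - 2 = -14
R_4 = 2·(-14) - 2 = -30
R_5 = 2·(-30) - 2 = -62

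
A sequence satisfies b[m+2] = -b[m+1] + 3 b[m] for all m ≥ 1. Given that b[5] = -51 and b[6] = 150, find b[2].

9

Rearranging, b[m-2] = (b[m] + b[m-1]) / 3.
b[4] = (150 + (-51)) / 3 = 99/3 = 33
b[3] = (-51 + 33) / 3 = -18/3 = -6
b[2] = (33 + (-6)) / 3 = 27/3 = 9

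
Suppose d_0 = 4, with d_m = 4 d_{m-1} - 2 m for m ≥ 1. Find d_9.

d_1 = 4(4) - 2 = 14
d_2 = 4(14) - 4 = 52
d_3 = 4(52) - 6 = 202
d_4 = 4(202) - 8 = 800
d_5 = 4(800) - 10 = 3190
d_6 = 4(3190) - 12 = 12748
d_7 = 4(12748) - 14 = 50978
d_8 = 4(50978) - 16 = 203896
d_9 = 4(203896) - 18 = 815566

815566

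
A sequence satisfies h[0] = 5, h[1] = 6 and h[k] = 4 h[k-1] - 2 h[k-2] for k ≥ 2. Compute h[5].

504

h[2] = 4(6) - 2(5) = 14
h[3] = 4(14) - 2(6) = 44
h[4] = 4(44) - 2(14) = 148
h[5] = 4(148) - 2(44) = 504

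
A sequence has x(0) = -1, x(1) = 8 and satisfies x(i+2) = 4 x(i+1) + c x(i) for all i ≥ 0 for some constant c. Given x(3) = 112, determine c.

x(2) = 32 - c
x(3) = 128 + 4c
So 128 + 4c = 112, giving c = -4.

-4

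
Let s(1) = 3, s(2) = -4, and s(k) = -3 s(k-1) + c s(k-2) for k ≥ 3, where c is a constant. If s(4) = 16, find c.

s(3) = 12 + 3c
s(4) = -36 - 13c
So -36 - 13c = 16, giving c = -4.

-4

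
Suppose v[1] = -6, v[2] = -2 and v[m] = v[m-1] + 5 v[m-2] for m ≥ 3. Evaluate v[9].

v[3] = (-2) + 5·(-6) = -32
v[4] = (-32) + 5·(-2) = -42
v[5] = (-42) + 5·(-32) = -202
v[6] = (-202) + 5·(-42) = -412
v[7] = (-412) + 5·(-202) = -1422
v[8] = (-1422) + 5·(-412) = -3482
v[9] = (-3482) + 5·(-1422) = -10592

-10592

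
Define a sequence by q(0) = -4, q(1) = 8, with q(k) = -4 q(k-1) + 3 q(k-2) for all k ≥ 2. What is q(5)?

q(2) = -4·8 + 3·(-4) = -44
q(3) = -4·(-44) + 3·8 = 200
q(4) = -4·200 + 3·(-44) = -932
q(5) = -4·(-932) + 3·200 = 4328

4328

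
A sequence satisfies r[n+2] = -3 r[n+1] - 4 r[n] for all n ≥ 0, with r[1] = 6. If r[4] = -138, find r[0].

6

Let r[0] = y.
r[2] = -18 - 4y
r[3] = 30 + 12y
r[4] = -18 - 20y
So -18 - 20y = -138, giving y = 6.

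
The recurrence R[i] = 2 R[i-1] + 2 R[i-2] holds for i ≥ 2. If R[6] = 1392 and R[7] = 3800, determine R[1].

5

Rearranging, R[i-2] = (R[i] - 2 R[i-1]) / 2.
R[5] = (3800 - 2·1392) / 2 = 1016/2 = 508
R[4] = (1392 - 2·508) / 2 = 376/2 = 188
R[3] = (508 - 2·188) / 2 = 132/2 = 66
R[2] = (188 - 2·66) / 2 = 56/2 = 28
R[1] = (66 - 2·28) / 2 = 10/2 = 5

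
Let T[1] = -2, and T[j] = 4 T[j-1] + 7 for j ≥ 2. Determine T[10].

87379

T[2] = 4(-2) + 7 = -1
T[3] = 4(-1) + 7 = 3
T[4] = 4(3) + 7 = 19
T[5] = 4(19) + 7 = 83
T[6] = 4(83) + 7 = 339
T[7] = 4(339) + 7 = 1363
T[8] = 4(1363) + 7 = 5459
T[9] = 4(5459) + 7 = 21843
T[10] = 4(21843) + 7 = 87379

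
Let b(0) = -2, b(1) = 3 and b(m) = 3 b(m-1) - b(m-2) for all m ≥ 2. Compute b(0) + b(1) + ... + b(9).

b(2) = 3(3) - (-2) = 11
b(3) = 3(11) - 3 = 30
b(4) = 3(30) - 11 = 79
b(5) = 3(79) - 30 = 207
b(6) = 3(207) - 79 = 542
b(7) = 3(542) - 207 = 1419
b(8) = 3(1419) - 542 = 3715
b(9) = 3(3715) - 1419 = 9726
Sum = (-2) + 3 + 11 + 30 + 79 + 207 + 542 + 1419 + 3715 + 9726 = 15730

15730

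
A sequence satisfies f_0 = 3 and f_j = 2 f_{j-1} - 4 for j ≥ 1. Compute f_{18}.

The fixed point is -4/(1 - 2) = 4, so f_j - 4 = 2(f_{j-1} - 4).
Hence f_j = -1·2^j + 4.
f_{18} = -1·2^{18} + 4 = -1·262144 + 4 = -262140.

-262140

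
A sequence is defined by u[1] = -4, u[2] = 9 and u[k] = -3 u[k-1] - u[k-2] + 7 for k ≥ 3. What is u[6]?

306

u[3] = -3(9) - (-4) + 7 = -16
u[4] = -3(-16) - 9 + 7 = 46
u[5] = -3(46) - (-16) + 7 = -115
u[6] = -3(-115) - 46 + 7 = 306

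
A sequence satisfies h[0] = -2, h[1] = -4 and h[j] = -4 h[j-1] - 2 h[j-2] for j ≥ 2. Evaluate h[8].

h[2] = -4(-4) - 2(-2) = 20
h[3] = -4(20) - 2(-4) = -72
h[4] = -4(-72) - 2(20) = 248
h[5] = -4(248) - 2(-72) = -848
h[6] = -4(-848) - 2(248) = 2896
h[7] = -4(2896) - 2(-848) = -9888
h[8] = -4(-9888) - 2(2896) = 33760

33760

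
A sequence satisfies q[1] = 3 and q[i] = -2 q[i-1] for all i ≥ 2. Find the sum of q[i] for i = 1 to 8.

q[2] = -2·3 = -6
q[3] = -2·(-6) = 12
q[4] = -2·12 = -24
q[5] = -2·(-24) = 48
q[6] = -2·48 = -96
q[7] = -2·(-96) = 192
q[8] = -2·192 = -384
Sum = 3 + (-6) + 12 + (-24) + 48 + (-96) + 192 + (-384) = -255

-255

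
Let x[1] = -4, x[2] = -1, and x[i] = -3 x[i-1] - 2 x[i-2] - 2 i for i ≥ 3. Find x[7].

x[3] = -3(-1) - 2(-4) - 6 = 5
x[4] = -3(5) - 2(-1) - 8 = -21
x[5] = -3(-21) - 2(5) - 10 = 43
x[6] = -3(43) - 2(-21) - 12 = -99
x[7] = -3(-99) - 2(43) - 14 = 197

197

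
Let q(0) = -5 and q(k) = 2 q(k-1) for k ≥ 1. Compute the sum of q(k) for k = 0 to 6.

q(1) = 2(-5) = -10
q(2) = 2(-10) = -20
q(3) = 2(-20) = -40
q(4) = 2(-40) = -80
q(5) = 2(-80) = -160
q(6) = 2(-160) = -320
Sum = (-5) + (-10) + (-20) + (-40) + (-80) + (-160) + (-320) = -635

-635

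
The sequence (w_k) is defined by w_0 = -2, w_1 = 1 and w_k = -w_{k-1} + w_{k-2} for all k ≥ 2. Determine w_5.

w_2 = -1 + (-2) = -3
w_3 = -(-3) + 1 = 4
w_4 = -4 + (-3) = -7
w_5 = -(-7) + 4 = 11

11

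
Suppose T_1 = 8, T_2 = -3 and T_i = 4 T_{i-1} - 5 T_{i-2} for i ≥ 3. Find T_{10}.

17037

T_3 = 4*(-3) - 5*8 = -52
T_4 = 4*(-52) - 5*(-3) = -193
T_5 = 4*(-193) - 5*(-52) = -512
T_6 = 4*(-512) - 5*(-193) = -1083
T_7 = 4*(-1083) - 5*(-512) = -1772
T_8 = 4*(-1772) - 5*(-1083) = -1673
T_9 = 4*(-1673) - 5*(-1772) = 2168
T_{10} = 4*2168 - 5*(-1673) = 17037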